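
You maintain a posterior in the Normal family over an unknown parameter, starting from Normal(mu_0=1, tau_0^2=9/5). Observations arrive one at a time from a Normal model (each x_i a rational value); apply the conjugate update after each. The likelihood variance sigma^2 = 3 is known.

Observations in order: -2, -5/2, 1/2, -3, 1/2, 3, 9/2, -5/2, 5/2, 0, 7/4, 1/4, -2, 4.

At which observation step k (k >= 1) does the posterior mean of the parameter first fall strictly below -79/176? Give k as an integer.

k = 2

obs 1: x=-2 → posterior Normal(-1/8, 9/8)
obs 2: x=-5/2 → posterior Normal(-17/22, 9/11)
obs 3: x=1/2 → posterior Normal(-1/2, 9/14)
obs 4: x=-3 → posterior Normal(-16/17, 9/17)
obs 5: x=1/2 → posterior Normal(-29/40, 9/20)
obs 6: x=3 → posterior Normal(-11/46, 9/23)
obs 7: x=9/2 → posterior Normal(4/13, 9/26)
obs 8: x=-5/2 → posterior Normal(1/58, 9/29)
obs 9: x=5/2 → posterior Normal(1/4, 9/32)
obs 10: x=0 → posterior Normal(8/35, 9/35)
obs 11: x=7/4 → posterior Normal(53/152, 9/38)
obs 12: x=1/4 → posterior Normal(14/41, 9/41)
obs 13: x=-2 → posterior Normal(2/11, 9/44)
obs 14: x=4 → posterior Normal(20/47, 9/47)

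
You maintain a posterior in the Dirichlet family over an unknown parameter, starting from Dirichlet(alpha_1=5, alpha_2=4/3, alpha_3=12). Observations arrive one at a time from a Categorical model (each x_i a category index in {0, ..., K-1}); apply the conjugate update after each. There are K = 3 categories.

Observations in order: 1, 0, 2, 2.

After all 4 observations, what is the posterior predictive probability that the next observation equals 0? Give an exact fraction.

obs 1: x=1 → posterior Dirichlet(5, 7/3, 12)
obs 2: x=0 → posterior Dirichlet(6, 7/3, 12)
obs 3: x=2 → posterior Dirichlet(6, 7/3, 13)
obs 4: x=2 → posterior Dirichlet(6, 7/3, 14)

18/67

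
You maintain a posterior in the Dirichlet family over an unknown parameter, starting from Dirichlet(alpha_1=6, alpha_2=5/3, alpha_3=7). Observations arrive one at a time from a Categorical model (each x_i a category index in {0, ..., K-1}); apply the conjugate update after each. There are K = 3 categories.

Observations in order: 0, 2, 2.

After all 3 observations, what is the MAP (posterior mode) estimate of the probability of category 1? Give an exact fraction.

obs 1: x=0 → posterior Dirichlet(7, 5/3, 7)
obs 2: x=2 → posterior Dirichlet(7, 5/3, 8)
obs 3: x=2 → posterior Dirichlet(7, 5/3, 9)

1/22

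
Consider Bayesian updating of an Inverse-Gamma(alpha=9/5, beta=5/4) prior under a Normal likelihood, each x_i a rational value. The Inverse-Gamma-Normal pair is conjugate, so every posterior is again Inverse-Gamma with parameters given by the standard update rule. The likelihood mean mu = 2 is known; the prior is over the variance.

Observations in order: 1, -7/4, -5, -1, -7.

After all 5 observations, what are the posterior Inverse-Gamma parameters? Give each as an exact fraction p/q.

obs 1: x=1 → posterior Inverse-Gamma(23/10, 7/4)
obs 2: x=-7/4 → posterior Inverse-Gamma(14/5, 281/32)
obs 3: x=-5 → posterior Inverse-Gamma(33/10, 1065/32)
obs 4: x=-1 → posterior Inverse-Gamma(19/5, 1209/32)
obs 5: x=-7 → posterior Inverse-Gamma(43/10, 2505/32)

alpha=43/10, beta=2505/32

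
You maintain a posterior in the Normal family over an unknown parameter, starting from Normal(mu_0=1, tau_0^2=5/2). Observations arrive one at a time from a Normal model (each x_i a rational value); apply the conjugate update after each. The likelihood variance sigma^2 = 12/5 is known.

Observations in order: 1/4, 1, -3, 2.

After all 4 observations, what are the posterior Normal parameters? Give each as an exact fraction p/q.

mu_0=121/496, tau_0^2=15/31

obs 1: x=1/4 → posterior Normal(121/196, 60/49)
obs 2: x=1 → posterior Normal(221/296, 30/37)
obs 3: x=-3 → posterior Normal(-79/396, 20/33)
obs 4: x=2 → posterior Normal(121/496, 15/31)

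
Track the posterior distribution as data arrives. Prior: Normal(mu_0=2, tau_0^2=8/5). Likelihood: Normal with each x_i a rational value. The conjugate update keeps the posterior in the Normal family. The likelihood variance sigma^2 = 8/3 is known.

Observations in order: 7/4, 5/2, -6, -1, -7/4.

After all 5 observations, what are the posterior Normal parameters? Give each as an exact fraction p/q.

mu_0=-7/40, tau_0^2=2/5

obs 1: x=7/4 → posterior Normal(61/32, 1)
obs 2: x=5/2 → posterior Normal(91/44, 8/11)
obs 3: x=-6 → posterior Normal(19/56, 4/7)
obs 4: x=-1 → posterior Normal(7/68, 8/17)
obs 5: x=-7/4 → posterior Normal(-7/40, 2/5)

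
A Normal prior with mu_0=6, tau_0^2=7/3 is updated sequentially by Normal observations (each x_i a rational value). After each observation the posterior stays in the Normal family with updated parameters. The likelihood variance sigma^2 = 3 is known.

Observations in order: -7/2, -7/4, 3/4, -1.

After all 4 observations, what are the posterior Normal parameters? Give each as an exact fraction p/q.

mu_0=31/74, tau_0^2=21/37

obs 1: x=-7/2 → posterior Normal(59/32, 21/16)
obs 2: x=-7/4 → posterior Normal(3/4, 21/23)
obs 3: x=3/4 → posterior Normal(3/4, 7/10)
obs 4: x=-1 → posterior Normal(31/74, 21/37)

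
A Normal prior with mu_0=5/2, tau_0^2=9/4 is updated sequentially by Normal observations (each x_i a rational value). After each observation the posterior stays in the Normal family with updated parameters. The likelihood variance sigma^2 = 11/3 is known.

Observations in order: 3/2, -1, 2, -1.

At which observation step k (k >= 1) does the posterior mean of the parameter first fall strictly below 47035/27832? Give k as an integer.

obs 1: x=3/2 → posterior Normal(301/142, 99/71)
obs 2: x=-1 → posterior Normal(247/196, 99/98)
obs 3: x=2 → posterior Normal(71/50, 99/125)
obs 4: x=-1 → posterior Normal(301/304, 99/152)

k = 2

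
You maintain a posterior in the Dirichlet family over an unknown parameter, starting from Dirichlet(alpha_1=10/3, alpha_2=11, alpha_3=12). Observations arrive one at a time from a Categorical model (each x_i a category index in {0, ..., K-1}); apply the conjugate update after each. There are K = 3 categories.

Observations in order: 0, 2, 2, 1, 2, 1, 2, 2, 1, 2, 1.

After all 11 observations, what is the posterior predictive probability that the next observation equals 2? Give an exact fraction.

27/56

obs 1: x=0 → posterior Dirichlet(13/3, 11, 12)
obs 2: x=2 → posterior Dirichlet(13/3, 11, 13)
obs 3: x=2 → posterior Dirichlet(13/3, 11, 14)
obs 4: x=1 → posterior Dirichlet(13/3, 12, 14)
obs 5: x=2 → posterior Dirichlet(13/3, 12, 15)
obs 6: x=1 → posterior Dirichlet(13/3, 13, 15)
obs 7: x=2 → posterior Dirichlet(13/3, 13, 16)
obs 8: x=2 → posterior Dirichlet(13/3, 13, 17)
obs 9: x=1 → posterior Dirichlet(13/3, 14, 17)
obs 10: x=2 → posterior Dirichlet(13/3, 14, 18)
obs 11: x=1 → posterior Dirichlet(13/3, 15, 18)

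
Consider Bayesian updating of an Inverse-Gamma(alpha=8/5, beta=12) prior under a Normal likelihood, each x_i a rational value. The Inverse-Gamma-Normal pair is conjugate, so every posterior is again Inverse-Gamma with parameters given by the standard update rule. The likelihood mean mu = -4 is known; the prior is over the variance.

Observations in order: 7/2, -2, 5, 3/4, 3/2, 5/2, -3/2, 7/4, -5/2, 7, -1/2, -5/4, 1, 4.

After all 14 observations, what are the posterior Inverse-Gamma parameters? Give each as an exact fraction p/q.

alpha=43/5, beta=8507/32

obs 1: x=7/2 → posterior Inverse-Gamma(21/10, 321/8)
obs 2: x=-2 → posterior Inverse-Gamma(13/5, 337/8)
obs 3: x=5 → posterior Inverse-Gamma(31/10, 661/8)
obs 4: x=3/4 → posterior Inverse-Gamma(18/5, 3005/32)
obs 5: x=3/2 → posterior Inverse-Gamma(41/10, 3489/32)
obs 6: x=5/2 → posterior Inverse-Gamma(23/5, 4165/32)
obs 7: x=-3/2 → posterior Inverse-Gamma(51/10, 4265/32)
obs 8: x=7/4 → posterior Inverse-Gamma(28/5, 2397/16)
obs 9: x=-5/2 → posterior Inverse-Gamma(61/10, 2415/16)
obs 10: x=7 → posterior Inverse-Gamma(33/5, 3383/16)
obs 11: x=-1/2 → posterior Inverse-Gamma(71/10, 3481/16)
obs 12: x=-5/4 → posterior Inverse-Gamma(38/5, 7083/32)
obs 13: x=1 → posterior Inverse-Gamma(81/10, 7483/32)
obs 14: x=4 → posterior Inverse-Gamma(43/5, 8507/32)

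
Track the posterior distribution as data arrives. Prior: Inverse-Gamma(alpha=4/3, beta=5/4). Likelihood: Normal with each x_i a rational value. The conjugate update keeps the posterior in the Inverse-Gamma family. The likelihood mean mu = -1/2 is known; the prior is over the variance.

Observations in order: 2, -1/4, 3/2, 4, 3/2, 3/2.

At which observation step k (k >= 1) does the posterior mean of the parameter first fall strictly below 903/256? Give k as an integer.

k = 2

obs 1: x=2 → posterior Inverse-Gamma(11/6, 35/8)
obs 2: x=-1/4 → posterior Inverse-Gamma(7/3, 141/32)
obs 3: x=3/2 → posterior Inverse-Gamma(17/6, 205/32)
obs 4: x=4 → posterior Inverse-Gamma(10/3, 529/32)
obs 5: x=3/2 → posterior Inverse-Gamma(23/6, 593/32)
obs 6: x=3/2 → posterior Inverse-Gamma(13/3, 657/32)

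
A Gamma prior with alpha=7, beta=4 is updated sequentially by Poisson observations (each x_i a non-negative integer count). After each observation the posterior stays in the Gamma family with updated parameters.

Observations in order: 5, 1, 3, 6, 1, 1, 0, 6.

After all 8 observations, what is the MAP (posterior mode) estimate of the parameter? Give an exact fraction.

obs 1: x=5 → posterior Gamma(12, 5)
obs 2: x=1 → posterior Gamma(13, 6)
obs 3: x=3 → posterior Gamma(16, 7)
obs 4: x=6 → posterior Gamma(22, 8)
obs 5: x=1 → posterior Gamma(23, 9)
obs 6: x=1 → posterior Gamma(24, 10)
obs 7: x=0 → posterior Gamma(24, 11)
obs 8: x=6 → posterior Gamma(30, 12)

29/12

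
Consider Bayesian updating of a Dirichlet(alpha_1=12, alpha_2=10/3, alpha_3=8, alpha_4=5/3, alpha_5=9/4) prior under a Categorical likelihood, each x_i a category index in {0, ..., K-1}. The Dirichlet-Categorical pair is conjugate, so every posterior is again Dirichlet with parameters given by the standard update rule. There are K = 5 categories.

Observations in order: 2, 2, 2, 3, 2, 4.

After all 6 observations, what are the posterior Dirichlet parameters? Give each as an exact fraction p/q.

obs 1: x=2 → posterior Dirichlet(12, 10/3, 9, 5/3, 9/4)
obs 2: x=2 → posterior Dirichlet(12, 10/3, 10, 5/3, 9/4)
obs 3: x=2 → posterior Dirichlet(12, 10/3, 11, 5/3, 9/4)
obs 4: x=3 → posterior Dirichlet(12, 10/3, 11, 8/3, 9/4)
obs 5: x=2 → posterior Dirichlet(12, 10/3, 12, 8/3, 9/4)
obs 6: x=4 → posterior Dirichlet(12, 10/3, 12, 8/3, 13/4)

alpha_1=12, alpha_2=10/3, alpha_3=12, alpha_4=8/3, alpha_5=13/4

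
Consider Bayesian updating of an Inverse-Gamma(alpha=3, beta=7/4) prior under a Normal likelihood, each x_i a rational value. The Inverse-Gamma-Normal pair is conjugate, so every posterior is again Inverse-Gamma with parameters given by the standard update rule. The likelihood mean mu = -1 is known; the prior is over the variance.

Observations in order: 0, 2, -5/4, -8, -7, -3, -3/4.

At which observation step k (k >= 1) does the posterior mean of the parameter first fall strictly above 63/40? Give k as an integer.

k = 2

obs 1: x=0 → posterior Inverse-Gamma(7/2, 9/4)
obs 2: x=2 → posterior Inverse-Gamma(4, 27/4)
obs 3: x=-5/4 → posterior Inverse-Gamma(9/2, 217/32)
obs 4: x=-8 → posterior Inverse-Gamma(5, 1001/32)
obs 5: x=-7 → posterior Inverse-Gamma(11/2, 1577/32)
obs 6: x=-3 → posterior Inverse-Gamma(6, 1641/32)
obs 7: x=-3/4 → posterior Inverse-Gamma(13/2, 821/16)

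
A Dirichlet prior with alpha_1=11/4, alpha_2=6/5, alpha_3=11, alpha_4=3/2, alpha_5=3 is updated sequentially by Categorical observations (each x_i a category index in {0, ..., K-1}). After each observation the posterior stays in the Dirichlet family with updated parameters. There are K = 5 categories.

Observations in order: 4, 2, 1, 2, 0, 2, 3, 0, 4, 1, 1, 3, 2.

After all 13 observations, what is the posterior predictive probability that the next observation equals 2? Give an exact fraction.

300/649

obs 1: x=4 → posterior Dirichlet(11/4, 6/5, 11, 3/2, 4)
obs 2: x=2 → posterior Dirichlet(11/4, 6/5, 12, 3/2, 4)
obs 3: x=1 → posterior Dirichlet(11/4, 11/5, 12, 3/2, 4)
obs 4: x=2 → posterior Dirichlet(11/4, 11/5, 13, 3/2, 4)
obs 5: x=0 → posterior Dirichlet(15/4, 11/5, 13, 3/2, 4)
obs 6: x=2 → posterior Dirichlet(15/4, 11/5, 14, 3/2, 4)
obs 7: x=3 → posterior Dirichlet(15/4, 11/5, 14, 5/2, 4)
obs 8: x=0 → posterior Dirichlet(19/4, 11/5, 14, 5/2, 4)
obs 9: x=4 → posterior Dirichlet(19/4, 11/5, 14, 5/2, 5)
obs 10: x=1 → posterior Dirichlet(19/4, 16/5, 14, 5/2, 5)
obs 11: x=1 → posterior Dirichlet(19/4, 21/5, 14, 5/2, 5)
obs 12: x=3 → posterior Dirichlet(19/4, 21/5, 14, 7/2, 5)
obs 13: x=2 → posterior Dirichlet(19/4, 21/5, 15, 7/2, 5)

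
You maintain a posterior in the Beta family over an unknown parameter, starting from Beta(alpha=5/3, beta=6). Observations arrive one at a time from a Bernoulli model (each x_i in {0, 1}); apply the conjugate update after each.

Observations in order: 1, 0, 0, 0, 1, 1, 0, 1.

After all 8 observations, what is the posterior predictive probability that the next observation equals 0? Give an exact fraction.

30/47

obs 1: x=1 → posterior Beta(8/3, 6)
obs 2: x=0 → posterior Beta(8/3, 7)
obs 3: x=0 → posterior Beta(8/3, 8)
obs 4: x=0 → posterior Beta(8/3, 9)
obs 5: x=1 → posterior Beta(11/3, 9)
obs 6: x=1 → posterior Beta(14/3, 9)
obs 7: x=0 → posterior Beta(14/3, 10)
obs 8: x=1 → posterior Beta(17/3, 10)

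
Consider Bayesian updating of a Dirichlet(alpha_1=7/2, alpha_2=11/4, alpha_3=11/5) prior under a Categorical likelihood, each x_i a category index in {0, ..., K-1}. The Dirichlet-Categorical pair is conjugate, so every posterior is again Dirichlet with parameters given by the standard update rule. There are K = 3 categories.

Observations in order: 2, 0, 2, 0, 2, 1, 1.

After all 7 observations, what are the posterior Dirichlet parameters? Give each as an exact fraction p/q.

obs 1: x=2 → posterior Dirichlet(7/2, 11/4, 16/5)
obs 2: x=0 → posterior Dirichlet(9/2, 11/4, 16/5)
obs 3: x=2 → posterior Dirichlet(9/2, 11/4, 21/5)
obs 4: x=0 → posterior Dirichlet(11/2, 11/4, 21/5)
obs 5: x=2 → posterior Dirichlet(11/2, 11/4, 26/5)
obs 6: x=1 → posterior Dirichlet(11/2, 15/4, 26/5)
obs 7: x=1 → posterior Dirichlet(11/2, 19/4, 26/5)

alpha_1=11/2, alpha_2=19/4, alpha_3=26/5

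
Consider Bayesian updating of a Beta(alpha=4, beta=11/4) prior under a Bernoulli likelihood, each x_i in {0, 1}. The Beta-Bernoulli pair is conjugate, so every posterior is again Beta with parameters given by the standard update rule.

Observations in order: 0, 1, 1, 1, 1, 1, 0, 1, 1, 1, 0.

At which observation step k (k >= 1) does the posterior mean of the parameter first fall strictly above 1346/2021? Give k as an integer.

k = 5

obs 1: x=0 → posterior Beta(4, 15/4)
obs 2: x=1 → posterior Beta(5, 15/4)
obs 3: x=1 → posterior Beta(6, 15/4)
obs 4: x=1 → posterior Beta(7, 15/4)
obs 5: x=1 → posterior Beta(8, 15/4)
obs 6: x=1 → posterior Beta(9, 15/4)
obs 7: x=0 → posterior Beta(9, 19/4)
obs 8: x=1 → posterior Beta(10, 19/4)
obs 9: x=1 → posterior Beta(11, 19/4)
obs 10: x=1 → posterior Beta(12, 19/4)
obs 11: x=0 → posterior Beta(12, 23/4)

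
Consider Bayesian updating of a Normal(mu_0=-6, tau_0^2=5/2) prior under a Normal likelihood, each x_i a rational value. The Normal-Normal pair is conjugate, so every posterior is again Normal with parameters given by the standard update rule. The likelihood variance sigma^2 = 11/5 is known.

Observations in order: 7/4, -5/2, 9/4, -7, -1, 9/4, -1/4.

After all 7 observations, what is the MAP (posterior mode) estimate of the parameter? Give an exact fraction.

obs 1: x=7/4 → posterior Normal(-353/188, 55/47)
obs 2: x=-5/2 → posterior Normal(-67/32, 55/72)
obs 3: x=9/4 → posterior Normal(-189/194, 55/97)
obs 4: x=-7 → posterior Normal(-539/244, 55/122)
obs 5: x=-1 → posterior Normal(-589/294, 55/147)
obs 6: x=9/4 → posterior Normal(-953/688, 55/172)
obs 7: x=-1/4 → posterior Normal(-489/394, 55/197)

-489/394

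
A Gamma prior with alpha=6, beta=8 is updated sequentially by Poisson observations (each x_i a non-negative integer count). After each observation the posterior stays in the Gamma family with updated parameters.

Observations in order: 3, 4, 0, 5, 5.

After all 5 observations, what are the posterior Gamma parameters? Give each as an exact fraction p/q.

alpha=23, beta=13

obs 1: x=3 → posterior Gamma(9, 9)
obs 2: x=4 → posterior Gamma(13, 10)
obs 3: x=0 → posterior Gamma(13, 11)
obs 4: x=5 → posterior Gamma(18, 12)
obs 5: x=5 → posterior Gamma(23, 13)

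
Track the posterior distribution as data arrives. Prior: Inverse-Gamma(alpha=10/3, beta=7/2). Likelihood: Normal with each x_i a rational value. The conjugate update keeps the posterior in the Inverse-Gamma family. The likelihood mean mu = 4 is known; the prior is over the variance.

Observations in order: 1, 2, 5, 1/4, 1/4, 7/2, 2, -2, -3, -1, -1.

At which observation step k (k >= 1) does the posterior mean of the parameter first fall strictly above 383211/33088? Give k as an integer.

k = 11

obs 1: x=1 → posterior Inverse-Gamma(23/6, 8)
obs 2: x=2 → posterior Inverse-Gamma(13/3, 10)
obs 3: x=5 → posterior Inverse-Gamma(29/6, 21/2)
obs 4: x=1/4 → posterior Inverse-Gamma(16/3, 561/32)
obs 5: x=1/4 → posterior Inverse-Gamma(35/6, 393/16)
obs 6: x=7/2 → posterior Inverse-Gamma(19/3, 395/16)
obs 7: x=2 → posterior Inverse-Gamma(41/6, 427/16)
obs 8: x=-2 → posterior Inverse-Gamma(22/3, 715/16)
obs 9: x=-3 → posterior Inverse-Gamma(47/6, 1107/16)
obs 10: x=-1 → posterior Inverse-Gamma(25/3, 1307/16)
obs 11: x=-1 → posterior Inverse-Gamma(53/6, 1507/16)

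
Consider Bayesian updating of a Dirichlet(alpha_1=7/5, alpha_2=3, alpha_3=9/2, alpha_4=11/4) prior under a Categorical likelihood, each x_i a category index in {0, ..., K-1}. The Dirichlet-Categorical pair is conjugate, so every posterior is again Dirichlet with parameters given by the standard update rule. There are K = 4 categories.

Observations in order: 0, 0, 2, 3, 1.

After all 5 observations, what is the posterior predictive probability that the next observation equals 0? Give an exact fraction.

68/333

obs 1: x=0 → posterior Dirichlet(12/5, 3, 9/2, 11/4)
obs 2: x=0 → posterior Dirichlet(17/5, 3, 9/2, 11/4)
obs 3: x=2 → posterior Dirichlet(17/5, 3, 11/2, 11/4)
obs 4: x=3 → posterior Dirichlet(17/5, 3, 11/2, 15/4)
obs 5: x=1 → posterior Dirichlet(17/5, 4, 11/2, 15/4)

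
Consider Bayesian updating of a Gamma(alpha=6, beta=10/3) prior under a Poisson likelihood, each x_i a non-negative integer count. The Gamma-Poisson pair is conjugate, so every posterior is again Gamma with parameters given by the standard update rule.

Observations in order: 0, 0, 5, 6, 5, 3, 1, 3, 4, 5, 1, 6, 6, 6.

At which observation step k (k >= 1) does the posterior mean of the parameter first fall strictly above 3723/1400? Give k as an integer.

obs 1: x=0 → posterior Gamma(6, 13/3)
obs 2: x=0 → posterior Gamma(6, 16/3)
obs 3: x=5 → posterior Gamma(11, 19/3)
obs 4: x=6 → posterior Gamma(17, 22/3)
obs 5: x=5 → posterior Gamma(22, 25/3)
obs 6: x=3 → posterior Gamma(25, 28/3)
obs 7: x=1 → posterior Gamma(26, 31/3)
obs 8: x=3 → posterior Gamma(29, 34/3)
obs 9: x=4 → posterior Gamma(33, 37/3)
obs 10: x=5 → posterior Gamma(38, 40/3)
obs 11: x=1 → posterior Gamma(39, 43/3)
obs 12: x=6 → posterior Gamma(45, 46/3)
obs 13: x=6 → posterior Gamma(51, 49/3)
obs 14: x=6 → posterior Gamma(57, 52/3)

k = 6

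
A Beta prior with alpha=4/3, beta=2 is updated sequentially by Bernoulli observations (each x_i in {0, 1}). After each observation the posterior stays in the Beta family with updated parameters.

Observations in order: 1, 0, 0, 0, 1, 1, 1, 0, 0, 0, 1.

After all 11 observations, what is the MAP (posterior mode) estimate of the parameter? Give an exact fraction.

16/37

obs 1: x=1 → posterior Beta(7/3, 2)
obs 2: x=0 → posterior Beta(7/3, 3)
obs 3: x=0 → posterior Beta(7/3, 4)
obs 4: x=0 → posterior Beta(7/3, 5)
obs 5: x=1 → posterior Beta(10/3, 5)
obs 6: x=1 → posterior Beta(13/3, 5)
obs 7: x=1 → posterior Beta(16/3, 5)
obs 8: x=0 → posterior Beta(16/3, 6)
obs 9: x=0 → posterior Beta(16/3, 7)
obs 10: x=0 → posterior Beta(16/3, 8)
obs 11: x=1 → posterior Beta(19/3, 8)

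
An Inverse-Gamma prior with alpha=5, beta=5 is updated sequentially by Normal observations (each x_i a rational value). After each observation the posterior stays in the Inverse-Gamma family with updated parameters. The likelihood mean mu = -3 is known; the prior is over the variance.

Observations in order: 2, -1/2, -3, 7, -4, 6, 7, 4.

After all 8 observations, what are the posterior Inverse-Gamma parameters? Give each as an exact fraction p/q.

obs 1: x=2 → posterior Inverse-Gamma(11/2, 35/2)
obs 2: x=-1/2 → posterior Inverse-Gamma(6, 165/8)
obs 3: x=-3 → posterior Inverse-Gamma(13/2, 165/8)
obs 4: x=7 → posterior Inverse-Gamma(7, 565/8)
obs 5: x=-4 → posterior Inverse-Gamma(15/2, 569/8)
obs 6: x=6 → posterior Inverse-Gamma(8, 893/8)
obs 7: x=7 → posterior Inverse-Gamma(17/2, 1293/8)
obs 8: x=4 → posterior Inverse-Gamma(9, 1489/8)

alpha=9, beta=1489/8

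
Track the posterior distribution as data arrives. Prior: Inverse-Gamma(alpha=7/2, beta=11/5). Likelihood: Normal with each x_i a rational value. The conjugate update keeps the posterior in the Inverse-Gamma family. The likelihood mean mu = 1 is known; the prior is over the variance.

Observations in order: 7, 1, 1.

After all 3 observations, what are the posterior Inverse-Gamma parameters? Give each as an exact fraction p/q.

obs 1: x=7 → posterior Inverse-Gamma(4, 101/5)
obs 2: x=1 → posterior Inverse-Gamma(9/2, 101/5)
obs 3: x=1 → posterior Inverse-Gamma(5, 101/5)

alpha=5, beta=101/5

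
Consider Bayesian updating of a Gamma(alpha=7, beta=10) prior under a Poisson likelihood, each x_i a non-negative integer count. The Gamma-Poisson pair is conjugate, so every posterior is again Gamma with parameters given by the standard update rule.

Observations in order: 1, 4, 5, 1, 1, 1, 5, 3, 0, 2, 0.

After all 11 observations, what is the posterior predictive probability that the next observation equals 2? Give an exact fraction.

obs 1: x=1 → posterior Gamma(8, 11)
obs 2: x=4 → posterior Gamma(12, 12)
obs 3: x=5 → posterior Gamma(17, 13)
obs 4: x=1 → posterior Gamma(18, 14)
obs 5: x=1 → posterior Gamma(19, 15)
obs 6: x=1 → posterior Gamma(20, 16)
obs 7: x=5 → posterior Gamma(25, 17)
obs 8: x=3 → posterior Gamma(28, 18)
obs 9: x=0 → posterior Gamma(28, 19)
obs 10: x=2 → posterior Gamma(30, 20)
obs 11: x=0 → posterior Gamma(30, 21)

2157902384439481306741823870108207044389465/9068298061633453450429559033030337013743616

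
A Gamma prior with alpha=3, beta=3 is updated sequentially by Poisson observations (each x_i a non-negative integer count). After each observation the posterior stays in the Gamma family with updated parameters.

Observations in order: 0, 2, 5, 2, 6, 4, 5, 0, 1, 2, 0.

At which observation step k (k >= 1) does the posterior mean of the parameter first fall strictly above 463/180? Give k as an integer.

k = 7

obs 1: x=0 → posterior Gamma(3, 4)
obs 2: x=2 → posterior Gamma(5, 5)
obs 3: x=5 → posterior Gamma(10, 6)
obs 4: x=2 → posterior Gamma(12, 7)
obs 5: x=6 → posterior Gamma(18, 8)
obs 6: x=4 → posterior Gamma(22, 9)
obs 7: x=5 → posterior Gamma(27, 10)
obs 8: x=0 → posterior Gamma(27, 11)
obs 9: x=1 → posterior Gamma(28, 12)
obs 10: x=2 → posterior Gamma(30, 13)
obs 11: x=0 → posterior Gamma(30, 14)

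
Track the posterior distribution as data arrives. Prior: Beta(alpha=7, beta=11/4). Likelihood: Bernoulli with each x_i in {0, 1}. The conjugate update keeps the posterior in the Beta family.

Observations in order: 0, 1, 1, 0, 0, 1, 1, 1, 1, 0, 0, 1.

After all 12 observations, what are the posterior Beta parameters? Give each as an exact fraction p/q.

alpha=14, beta=31/4

obs 1: x=0 → posterior Beta(7, 15/4)
obs 2: x=1 → posterior Beta(8, 15/4)
obs 3: x=1 → posterior Beta(9, 15/4)
obs 4: x=0 → posterior Beta(9, 19/4)
obs 5: x=0 → posterior Beta(9, 23/4)
obs 6: x=1 → posterior Beta(10, 23/4)
obs 7: x=1 → posterior Beta(11, 23/4)
obs 8: x=1 → posterior Beta(12, 23/4)
obs 9: x=1 → posterior Beta(13, 23/4)
obs 10: x=0 → posterior Beta(13, 27/4)
obs 11: x=0 → posterior Beta(13, 31/4)
obs 12: x=1 → posterior Beta(14, 31/4)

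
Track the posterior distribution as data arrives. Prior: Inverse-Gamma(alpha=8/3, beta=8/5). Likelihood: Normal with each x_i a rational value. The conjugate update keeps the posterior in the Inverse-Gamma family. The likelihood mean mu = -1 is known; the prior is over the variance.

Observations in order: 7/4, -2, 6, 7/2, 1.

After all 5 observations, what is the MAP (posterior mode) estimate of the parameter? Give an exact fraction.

obs 1: x=7/4 → posterior Inverse-Gamma(19/6, 861/160)
obs 2: x=-2 → posterior Inverse-Gamma(11/3, 941/160)
obs 3: x=6 → posterior Inverse-Gamma(25/6, 4861/160)
obs 4: x=7/2 → posterior Inverse-Gamma(14/3, 6481/160)
obs 5: x=1 → posterior Inverse-Gamma(31/6, 6801/160)

20403/2960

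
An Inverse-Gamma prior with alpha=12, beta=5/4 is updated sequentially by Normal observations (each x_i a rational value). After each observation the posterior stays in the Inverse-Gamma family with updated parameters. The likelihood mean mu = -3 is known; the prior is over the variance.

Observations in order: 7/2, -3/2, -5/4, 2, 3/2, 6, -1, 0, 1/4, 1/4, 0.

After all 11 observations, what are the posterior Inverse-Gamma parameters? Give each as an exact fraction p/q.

alpha=35/2, beta=3511/32

obs 1: x=7/2 → posterior Inverse-Gamma(25/2, 179/8)
obs 2: x=-3/2 → posterior Inverse-Gamma(13, 47/2)
obs 3: x=-5/4 → posterior Inverse-Gamma(27/2, 801/32)
obs 4: x=2 → posterior Inverse-Gamma(14, 1201/32)
obs 5: x=3/2 → posterior Inverse-Gamma(29/2, 1525/32)
obs 6: x=6 → posterior Inverse-Gamma(15, 2821/32)
obs 7: x=-1 → posterior Inverse-Gamma(31/2, 2885/32)
obs 8: x=0 → posterior Inverse-Gamma(16, 3029/32)
obs 9: x=1/4 → posterior Inverse-Gamma(33/2, 1599/16)
obs 10: x=1/4 → posterior Inverse-Gamma(17, 3367/32)
obs 11: x=0 → posterior Inverse-Gamma(35/2, 3511/32)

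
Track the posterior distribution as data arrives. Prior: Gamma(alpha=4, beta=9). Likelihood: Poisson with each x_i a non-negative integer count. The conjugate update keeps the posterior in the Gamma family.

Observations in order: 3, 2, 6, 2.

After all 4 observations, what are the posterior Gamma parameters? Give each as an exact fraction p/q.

obs 1: x=3 → posterior Gamma(7, 10)
obs 2: x=2 → posterior Gamma(9, 11)
obs 3: x=6 → posterior Gamma(15, 12)
obs 4: x=2 → posterior Gamma(17, 13)

alpha=17, beta=13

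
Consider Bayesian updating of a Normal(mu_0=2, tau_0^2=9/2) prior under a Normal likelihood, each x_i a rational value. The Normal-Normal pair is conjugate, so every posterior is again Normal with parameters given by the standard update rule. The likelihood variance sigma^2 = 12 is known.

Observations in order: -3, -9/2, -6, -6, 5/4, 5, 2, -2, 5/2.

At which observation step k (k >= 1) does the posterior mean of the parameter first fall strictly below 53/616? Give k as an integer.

obs 1: x=-3 → posterior Normal(7/11, 36/11)
obs 2: x=-9/2 → posterior Normal(-13/28, 18/7)
obs 3: x=-6 → posterior Normal(-49/34, 36/17)
obs 4: x=-6 → posterior Normal(-17/8, 9/5)
obs 5: x=5/4 → posterior Normal(-155/92, 36/23)
obs 6: x=5 → posterior Normal(-95/104, 18/13)
obs 7: x=2 → posterior Normal(-71/116, 36/29)
obs 8: x=-2 → posterior Normal(-95/128, 9/8)
obs 9: x=5/2 → posterior Normal(-13/28, 36/35)

k = 2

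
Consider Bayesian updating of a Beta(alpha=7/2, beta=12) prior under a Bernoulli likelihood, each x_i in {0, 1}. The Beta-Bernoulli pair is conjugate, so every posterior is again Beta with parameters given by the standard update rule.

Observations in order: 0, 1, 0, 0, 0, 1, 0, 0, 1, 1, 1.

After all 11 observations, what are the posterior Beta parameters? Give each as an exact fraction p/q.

obs 1: x=0 → posterior Beta(7/2, 13)
obs 2: x=1 → posterior Beta(9/2, 13)
obs 3: x=0 → posterior Beta(9/2, 14)
obs 4: x=0 → posterior Beta(9/2, 15)
obs 5: x=0 → posterior Beta(9/2, 16)
obs 6: x=1 → posterior Beta(11/2, 16)
obs 7: x=0 → posterior Beta(11/2, 17)
obs 8: x=0 → posterior Beta(11/2, 18)
obs 9: x=1 → posterior Beta(13/2, 18)
obs 10: x=1 → posterior Beta(15/2, 18)
obs 11: x=1 → posterior Beta(17/2, 18)

alpha=17/2, beta=18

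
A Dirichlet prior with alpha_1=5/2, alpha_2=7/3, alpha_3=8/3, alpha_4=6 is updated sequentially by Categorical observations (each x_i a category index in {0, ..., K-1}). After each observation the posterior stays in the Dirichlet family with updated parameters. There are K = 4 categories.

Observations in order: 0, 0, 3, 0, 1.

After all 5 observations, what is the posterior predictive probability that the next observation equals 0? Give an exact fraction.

obs 1: x=0 → posterior Dirichlet(7/2, 7/3, 8/3, 6)
obs 2: x=0 → posterior Dirichlet(9/2, 7/3, 8/3, 6)
obs 3: x=3 → posterior Dirichlet(9/2, 7/3, 8/3, 7)
obs 4: x=0 → posterior Dirichlet(11/2, 7/3, 8/3, 7)
obs 5: x=1 → posterior Dirichlet(11/2, 10/3, 8/3, 7)

11/37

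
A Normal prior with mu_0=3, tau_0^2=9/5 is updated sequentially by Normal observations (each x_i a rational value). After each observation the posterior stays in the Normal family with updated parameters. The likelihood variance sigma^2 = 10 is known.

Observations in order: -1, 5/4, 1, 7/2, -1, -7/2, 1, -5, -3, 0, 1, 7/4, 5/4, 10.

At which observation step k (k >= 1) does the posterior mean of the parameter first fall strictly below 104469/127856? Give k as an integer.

obs 1: x=-1 → posterior Normal(141/59, 90/59)
obs 2: x=5/4 → posterior Normal(609/272, 45/34)
obs 3: x=1 → posterior Normal(645/308, 90/77)
obs 4: x=7/2 → posterior Normal(771/344, 45/43)
obs 5: x=-1 → posterior Normal(147/76, 18/19)
obs 6: x=-7/2 → posterior Normal(609/416, 45/52)
obs 7: x=1 → posterior Normal(645/452, 90/113)
obs 8: x=-5 → posterior Normal(465/488, 45/61)
obs 9: x=-3 → posterior Normal(357/524, 90/131)
obs 10: x=0 → posterior Normal(51/80, 9/14)
obs 11: x=1 → posterior Normal(393/596, 90/149)
obs 12: x=7/4 → posterior Normal(57/79, 45/79)
obs 13: x=5/4 → posterior Normal(3/4, 90/167)
obs 14: x=10 → posterior Normal(861/704, 45/88)

k = 9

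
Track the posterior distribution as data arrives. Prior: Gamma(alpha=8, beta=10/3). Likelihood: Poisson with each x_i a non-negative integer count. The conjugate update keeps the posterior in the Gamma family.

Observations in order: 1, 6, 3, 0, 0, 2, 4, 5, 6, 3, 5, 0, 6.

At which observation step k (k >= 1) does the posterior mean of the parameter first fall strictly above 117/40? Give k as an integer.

obs 1: x=1 → posterior Gamma(9, 13/3)
obs 2: x=6 → posterior Gamma(15, 16/3)
obs 3: x=3 → posterior Gamma(18, 19/3)
obs 4: x=0 → posterior Gamma(18, 22/3)
obs 5: x=0 → posterior Gamma(18, 25/3)
obs 6: x=2 → posterior Gamma(20, 28/3)
obs 7: x=4 → posterior Gamma(24, 31/3)
obs 8: x=5 → posterior Gamma(29, 34/3)
obs 9: x=6 → posterior Gamma(35, 37/3)
obs 10: x=3 → posterior Gamma(38, 40/3)
obs 11: x=5 → posterior Gamma(43, 43/3)
obs 12: x=0 → posterior Gamma(43, 46/3)
obs 13: x=6 → posterior Gamma(49, 49/3)

k = 11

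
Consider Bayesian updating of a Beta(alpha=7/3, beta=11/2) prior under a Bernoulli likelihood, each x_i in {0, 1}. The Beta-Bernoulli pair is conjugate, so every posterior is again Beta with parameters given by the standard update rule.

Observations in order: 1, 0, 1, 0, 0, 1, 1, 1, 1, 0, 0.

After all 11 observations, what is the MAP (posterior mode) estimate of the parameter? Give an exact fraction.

obs 1: x=1 → posterior Beta(10/3, 11/2)
obs 2: x=0 → posterior Beta(10/3, 13/2)
obs 3: x=1 → posterior Beta(13/3, 13/2)
obs 4: x=0 → posterior Beta(13/3, 15/2)
obs 5: x=0 → posterior Beta(13/3, 17/2)
obs 6: x=1 → posterior Beta(16/3, 17/2)
obs 7: x=1 → posterior Beta(19/3, 17/2)
obs 8: x=1 → posterior Beta(22/3, 17/2)
obs 9: x=1 → posterior Beta(25/3, 17/2)
obs 10: x=0 → posterior Beta(25/3, 19/2)
obs 11: x=0 → posterior Beta(25/3, 21/2)

44/101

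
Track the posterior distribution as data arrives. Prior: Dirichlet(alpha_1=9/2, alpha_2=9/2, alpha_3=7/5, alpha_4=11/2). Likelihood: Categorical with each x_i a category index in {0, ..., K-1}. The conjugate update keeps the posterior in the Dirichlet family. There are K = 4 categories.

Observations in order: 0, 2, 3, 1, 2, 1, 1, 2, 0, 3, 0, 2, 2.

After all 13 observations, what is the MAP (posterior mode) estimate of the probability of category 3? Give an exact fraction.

obs 1: x=0 → posterior Dirichlet(11/2, 9/2, 7/5, 11/2)
obs 2: x=2 → posterior Dirichlet(11/2, 9/2, 12/5, 11/2)
obs 3: x=3 → posterior Dirichlet(11/2, 9/2, 12/5, 13/2)
obs 4: x=1 → posterior Dirichlet(11/2, 11/2, 12/5, 13/2)
obs 5: x=2 → posterior Dirichlet(11/2, 11/2, 17/5, 13/2)
obs 6: x=1 → posterior Dirichlet(11/2, 13/2, 17/5, 13/2)
obs 7: x=1 → posterior Dirichlet(11/2, 15/2, 17/5, 13/2)
obs 8: x=2 → posterior Dirichlet(11/2, 15/2, 22/5, 13/2)
obs 9: x=0 → posterior Dirichlet(13/2, 15/2, 22/5, 13/2)
obs 10: x=3 → posterior Dirichlet(13/2, 15/2, 22/5, 15/2)
obs 11: x=0 → posterior Dirichlet(15/2, 15/2, 22/5, 15/2)
obs 12: x=2 → posterior Dirichlet(15/2, 15/2, 27/5, 15/2)
obs 13: x=2 → posterior Dirichlet(15/2, 15/2, 32/5, 15/2)

65/249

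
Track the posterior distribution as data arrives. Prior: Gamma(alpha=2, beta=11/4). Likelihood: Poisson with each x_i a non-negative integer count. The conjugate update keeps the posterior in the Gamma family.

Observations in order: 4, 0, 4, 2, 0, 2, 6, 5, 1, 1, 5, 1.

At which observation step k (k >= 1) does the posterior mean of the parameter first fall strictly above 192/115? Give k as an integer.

k = 3

obs 1: x=4 → posterior Gamma(6, 15/4)
obs 2: x=0 → posterior Gamma(6, 19/4)
obs 3: x=4 → posterior Gamma(10, 23/4)
obs 4: x=2 → posterior Gamma(12, 27/4)
obs 5: x=0 → posterior Gamma(12, 31/4)
obs 6: x=2 → posterior Gamma(14, 35/4)
obs 7: x=6 → posterior Gamma(20, 39/4)
obs 8: x=5 → posterior Gamma(25, 43/4)
obs 9: x=1 → posterior Gamma(26, 47/4)
obs 10: x=1 → posterior Gamma(27, 51/4)
obs 11: x=5 → posterior Gamma(32, 55/4)
obs 12: x=1 → posterior Gamma(33, 59/4)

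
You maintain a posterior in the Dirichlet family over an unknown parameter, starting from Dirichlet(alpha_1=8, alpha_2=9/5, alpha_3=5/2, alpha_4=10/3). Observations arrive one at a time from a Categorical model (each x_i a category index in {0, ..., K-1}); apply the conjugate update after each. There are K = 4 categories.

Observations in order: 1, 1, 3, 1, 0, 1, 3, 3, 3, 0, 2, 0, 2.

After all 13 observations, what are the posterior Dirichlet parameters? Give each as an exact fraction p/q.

alpha_1=11, alpha_2=29/5, alpha_3=9/2, alpha_4=22/3

obs 1: x=1 → posterior Dirichlet(8, 14/5, 5/2, 10/3)
obs 2: x=1 → posterior Dirichlet(8, 19/5, 5/2, 10/3)
obs 3: x=3 → posterior Dirichlet(8, 19/5, 5/2, 13/3)
obs 4: x=1 → posterior Dirichlet(8, 24/5, 5/2, 13/3)
obs 5: x=0 → posterior Dirichlet(9, 24/5, 5/2, 13/3)
obs 6: x=1 → posterior Dirichlet(9, 29/5, 5/2, 13/3)
obs 7: x=3 → posterior Dirichlet(9, 29/5, 5/2, 16/3)
obs 8: x=3 → posterior Dirichlet(9, 29/5, 5/2, 19/3)
obs 9: x=3 → posterior Dirichlet(9, 29/5, 5/2, 22/3)
obs 10: x=0 → posterior Dirichlet(10, 29/5, 5/2, 22/3)
obs 11: x=2 → posterior Dirichlet(10, 29/5, 7/2, 22/3)
obs 12: x=0 → posterior Dirichlet(11, 29/5, 7/2, 22/3)
obs 13: x=2 → posterior Dirichlet(11, 29/5, 9/2, 22/3)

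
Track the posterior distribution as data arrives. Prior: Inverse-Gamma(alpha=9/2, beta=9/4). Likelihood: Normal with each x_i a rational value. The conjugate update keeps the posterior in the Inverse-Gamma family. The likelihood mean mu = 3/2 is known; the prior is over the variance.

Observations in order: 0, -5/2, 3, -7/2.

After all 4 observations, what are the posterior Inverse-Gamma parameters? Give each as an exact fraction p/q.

obs 1: x=0 → posterior Inverse-Gamma(5, 27/8)
obs 2: x=-5/2 → posterior Inverse-Gamma(11/2, 91/8)
obs 3: x=3 → posterior Inverse-Gamma(6, 25/2)
obs 4: x=-7/2 → posterior Inverse-Gamma(13/2, 25)

alpha=13/2, beta=25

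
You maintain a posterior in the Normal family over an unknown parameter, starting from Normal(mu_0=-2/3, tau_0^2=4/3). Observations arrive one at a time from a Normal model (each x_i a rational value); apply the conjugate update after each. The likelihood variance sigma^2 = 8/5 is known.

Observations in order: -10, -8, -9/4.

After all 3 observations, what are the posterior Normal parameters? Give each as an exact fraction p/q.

mu_0=-421/84, tau_0^2=8/21

obs 1: x=-10 → posterior Normal(-54/11, 8/11)
obs 2: x=-8 → posterior Normal(-47/8, 1/2)
obs 3: x=-9/4 → posterior Normal(-421/84, 8/21)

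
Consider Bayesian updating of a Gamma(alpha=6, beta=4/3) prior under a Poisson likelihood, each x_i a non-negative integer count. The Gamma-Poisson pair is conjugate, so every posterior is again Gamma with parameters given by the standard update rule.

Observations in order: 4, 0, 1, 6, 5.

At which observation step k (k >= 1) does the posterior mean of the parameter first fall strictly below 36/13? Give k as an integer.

obs 1: x=4 → posterior Gamma(10, 7/3)
obs 2: x=0 → posterior Gamma(10, 10/3)
obs 3: x=1 → posterior Gamma(11, 13/3)
obs 4: x=6 → posterior Gamma(17, 16/3)
obs 5: x=5 → posterior Gamma(22, 19/3)

k = 3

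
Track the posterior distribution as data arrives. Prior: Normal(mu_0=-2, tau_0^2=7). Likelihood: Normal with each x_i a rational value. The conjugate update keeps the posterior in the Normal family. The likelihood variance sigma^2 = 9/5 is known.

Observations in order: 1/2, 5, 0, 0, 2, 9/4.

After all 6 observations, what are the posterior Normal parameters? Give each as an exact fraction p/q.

mu_0=431/292, tau_0^2=21/73

obs 1: x=1/2 → posterior Normal(-1/88, 63/44)
obs 2: x=5 → posterior Normal(349/158, 63/79)
obs 3: x=0 → posterior Normal(349/228, 21/38)
obs 4: x=0 → posterior Normal(349/298, 63/149)
obs 5: x=2 → posterior Normal(489/368, 63/184)
obs 6: x=9/4 → posterior Normal(431/292, 21/73)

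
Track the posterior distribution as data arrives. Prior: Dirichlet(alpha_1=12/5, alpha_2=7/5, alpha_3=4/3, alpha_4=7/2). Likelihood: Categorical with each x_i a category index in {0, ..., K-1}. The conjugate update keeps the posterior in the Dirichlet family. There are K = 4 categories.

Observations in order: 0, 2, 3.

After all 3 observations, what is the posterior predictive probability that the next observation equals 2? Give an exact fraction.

obs 1: x=0 → posterior Dirichlet(17/5, 7/5, 4/3, 7/2)
obs 2: x=2 → posterior Dirichlet(17/5, 7/5, 7/3, 7/2)
obs 3: x=3 → posterior Dirichlet(17/5, 7/5, 7/3, 9/2)

70/349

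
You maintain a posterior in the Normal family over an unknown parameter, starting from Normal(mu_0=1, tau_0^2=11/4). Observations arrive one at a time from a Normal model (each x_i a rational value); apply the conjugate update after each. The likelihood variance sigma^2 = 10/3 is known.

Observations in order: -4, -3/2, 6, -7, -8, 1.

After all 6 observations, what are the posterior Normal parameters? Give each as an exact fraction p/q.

obs 1: x=-4 → posterior Normal(-92/73, 110/73)
obs 2: x=-3/2 → posterior Normal(-283/212, 55/53)
obs 3: x=6 → posterior Normal(113/278, 110/139)
obs 4: x=-7 → posterior Normal(-349/344, 55/86)
obs 5: x=-8 → posterior Normal(-877/410, 22/41)
obs 6: x=1 → posterior Normal(-811/476, 55/119)

mu_0=-811/476, tau_0^2=55/119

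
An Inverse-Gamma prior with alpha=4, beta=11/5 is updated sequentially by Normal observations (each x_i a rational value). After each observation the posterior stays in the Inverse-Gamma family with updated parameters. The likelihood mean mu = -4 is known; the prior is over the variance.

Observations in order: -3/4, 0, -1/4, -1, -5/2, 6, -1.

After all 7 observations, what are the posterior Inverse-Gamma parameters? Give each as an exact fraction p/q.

alpha=15/2, beta=6611/80

obs 1: x=-3/4 → posterior Inverse-Gamma(9/2, 1197/160)
obs 2: x=0 → posterior Inverse-Gamma(5, 2477/160)
obs 3: x=-1/4 → posterior Inverse-Gamma(11/2, 1801/80)
obs 4: x=-1 → posterior Inverse-Gamma(6, 2161/80)
obs 5: x=-5/2 → posterior Inverse-Gamma(13/2, 2251/80)
obs 6: x=6 → posterior Inverse-Gamma(7, 6251/80)
obs 7: x=-1 → posterior Inverse-Gamma(15/2, 6611/80)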